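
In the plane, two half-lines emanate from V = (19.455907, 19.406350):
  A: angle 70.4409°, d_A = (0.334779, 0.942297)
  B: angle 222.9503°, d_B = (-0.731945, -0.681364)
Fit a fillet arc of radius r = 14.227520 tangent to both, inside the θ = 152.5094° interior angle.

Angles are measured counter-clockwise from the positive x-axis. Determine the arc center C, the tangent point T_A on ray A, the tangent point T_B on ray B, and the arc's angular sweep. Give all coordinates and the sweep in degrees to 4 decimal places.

bisector direction at 146.6956° = (-0.835765,0.549087)
center distance |VC| = r/sin(θ/2) = 14.227520/sin(76.2547°) = 14.646987
C = V + |VC|·bis = (7.2145,27.4488)
T_A = V + ((C−V)·d_A)·d_A = V + 3.4802·d_A = (20.6210,22.6857)
T_B = V + ((C−V)·d_B)·d_B = V + 3.4802·d_B = (16.9086,17.0351)
sweep = 180° − θ = 27.4906°

center=(7.2145,27.4488) T_A=(20.6210,22.6857) T_B=(16.9086,17.0351) sweep=27.4906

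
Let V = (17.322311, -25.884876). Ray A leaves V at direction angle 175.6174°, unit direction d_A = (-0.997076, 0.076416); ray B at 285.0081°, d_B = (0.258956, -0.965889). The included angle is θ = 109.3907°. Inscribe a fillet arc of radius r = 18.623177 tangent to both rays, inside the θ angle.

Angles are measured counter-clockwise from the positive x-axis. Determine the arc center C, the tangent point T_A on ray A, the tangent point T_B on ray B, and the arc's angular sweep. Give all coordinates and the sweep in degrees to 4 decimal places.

center=(2.7495,-43.4458) T_A=(4.1727,-24.8771) T_B=(20.7375,-38.6232) sweep=70.6093

bisector direction at 230.3127° = (-0.638597,-0.769542)
center distance |VC| = r/sin(θ/2) = 18.623177/sin(54.6953°) = 22.819985
C = V + |VC|·bis = (2.7495,-43.4458)
T_A = V + ((C−V)·d_A)·d_A = V + 13.1882·d_A = (4.1727,-24.8771)
T_B = V + ((C−V)·d_B)·d_B = V + 13.1882·d_B = (20.7375,-38.6232)
sweep = 180° − θ = 70.6093°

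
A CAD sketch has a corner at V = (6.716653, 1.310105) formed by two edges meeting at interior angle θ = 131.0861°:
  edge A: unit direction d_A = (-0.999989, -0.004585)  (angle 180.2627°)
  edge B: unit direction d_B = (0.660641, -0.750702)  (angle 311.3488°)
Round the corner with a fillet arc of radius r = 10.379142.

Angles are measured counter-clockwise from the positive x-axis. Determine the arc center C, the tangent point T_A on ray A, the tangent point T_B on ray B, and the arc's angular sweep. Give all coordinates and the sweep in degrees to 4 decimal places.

bisector direction at 245.8057° = (-0.409831,-0.912161)
center distance |VC| = r/sin(θ/2) = 10.379142/sin(65.5430°) = 11.402235
C = V + |VC|·bis = (2.0437,-9.0906)
T_A = V + ((C−V)·d_A)·d_A = V + 4.7206·d_A = (1.9961,1.2885)
T_B = V + ((C−V)·d_B)·d_B = V + 4.7206·d_B = (9.8353,-2.2337)
sweep = 180° − θ = 48.9139°

center=(2.0437,-9.0906) T_A=(1.9961,1.2885) T_B=(9.8353,-2.2337) sweep=48.9139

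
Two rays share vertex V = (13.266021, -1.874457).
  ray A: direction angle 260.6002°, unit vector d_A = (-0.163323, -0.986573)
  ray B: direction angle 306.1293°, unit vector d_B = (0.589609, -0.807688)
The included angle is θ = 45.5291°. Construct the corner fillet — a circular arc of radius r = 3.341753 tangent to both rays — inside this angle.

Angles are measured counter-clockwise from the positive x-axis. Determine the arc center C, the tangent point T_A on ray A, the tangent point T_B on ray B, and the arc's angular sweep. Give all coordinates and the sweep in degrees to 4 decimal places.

center=(15.2623,-10.2768) T_A=(11.9654,-9.7310) T_B=(17.9614,-8.3065) sweep=134.4709

bisector direction at 283.3647° = (0.231149,-0.972918)
center distance |VC| = r/sin(θ/2) = 3.341753/sin(22.7645°) = 8.636245
C = V + |VC|·bis = (15.2623,-10.2768)
T_A = V + ((C−V)·d_A)·d_A = V + 7.9635·d_A = (11.9654,-9.7310)
T_B = V + ((C−V)·d_B)·d_B = V + 7.9635·d_B = (17.9614,-8.3065)
sweep = 180° − θ = 134.4709°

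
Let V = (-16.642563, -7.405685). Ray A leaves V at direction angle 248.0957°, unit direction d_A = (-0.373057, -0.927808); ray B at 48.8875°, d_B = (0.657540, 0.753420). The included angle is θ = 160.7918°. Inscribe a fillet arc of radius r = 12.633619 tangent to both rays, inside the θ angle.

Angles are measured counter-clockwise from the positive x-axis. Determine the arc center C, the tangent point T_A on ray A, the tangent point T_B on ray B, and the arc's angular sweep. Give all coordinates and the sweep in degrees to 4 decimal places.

center=(-5.7185,-14.1022) T_A=(-17.4401,-9.3891) T_B=(-15.2369,-5.7951) sweep=19.2082

bisector direction at 328.4916° = (0.852564,-0.522624)
center distance |VC| = r/sin(θ/2) = 12.633619/sin(80.3959°) = 12.813208
C = V + |VC|·bis = (-5.7185,-14.1022)
T_A = V + ((C−V)·d_A)·d_A = V + 2.1377·d_A = (-17.4401,-9.3891)
T_B = V + ((C−V)·d_B)·d_B = V + 2.1377·d_B = (-15.2369,-5.7951)
sweep = 180° − θ = 19.2082°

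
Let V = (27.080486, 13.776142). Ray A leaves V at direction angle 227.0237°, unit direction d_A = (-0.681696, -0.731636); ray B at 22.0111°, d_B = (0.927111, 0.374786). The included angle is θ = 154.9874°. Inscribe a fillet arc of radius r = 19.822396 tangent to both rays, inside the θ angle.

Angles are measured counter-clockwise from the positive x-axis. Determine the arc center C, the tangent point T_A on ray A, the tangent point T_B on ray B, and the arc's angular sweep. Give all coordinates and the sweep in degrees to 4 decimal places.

bisector direction at 304.5174° = (0.566656,-0.823954)
center distance |VC| = r/sin(θ/2) = 19.822396/sin(77.4937°) = 20.304169
C = V + |VC|·bis = (38.5860,-2.9536)
T_A = V + ((C−V)·d_A)·d_A = V + 4.3968·d_A = (24.0832,10.5593)
T_B = V + ((C−V)·d_B)·d_B = V + 4.3968·d_B = (31.1568,15.4240)
sweep = 180° − θ = 25.0126°

center=(38.5860,-2.9536) T_A=(24.0832,10.5593) T_B=(31.1568,15.4240) sweep=25.0126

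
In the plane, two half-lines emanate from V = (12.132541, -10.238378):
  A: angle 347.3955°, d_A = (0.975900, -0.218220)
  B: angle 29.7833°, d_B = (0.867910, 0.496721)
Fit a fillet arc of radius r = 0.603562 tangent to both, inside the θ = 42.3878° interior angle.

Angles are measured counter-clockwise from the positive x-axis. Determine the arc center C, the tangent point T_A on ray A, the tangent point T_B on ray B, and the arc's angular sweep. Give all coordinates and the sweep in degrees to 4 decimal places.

center=(13.7833,-9.9890) T_A=(13.6516,-10.5781) T_B=(13.4835,-9.4652) sweep=137.6122

bisector direction at 8.5894° = (0.988784,0.149352)
center distance |VC| = r/sin(θ/2) = 0.603562/sin(21.1939°) = 1.669488
C = V + |VC|·bis = (13.7833,-9.9890)
T_A = V + ((C−V)·d_A)·d_A = V + 1.5566·d_A = (13.6516,-10.5781)
T_B = V + ((C−V)·d_B)·d_B = V + 1.5566·d_B = (13.4835,-9.4652)
sweep = 180° − θ = 137.6122°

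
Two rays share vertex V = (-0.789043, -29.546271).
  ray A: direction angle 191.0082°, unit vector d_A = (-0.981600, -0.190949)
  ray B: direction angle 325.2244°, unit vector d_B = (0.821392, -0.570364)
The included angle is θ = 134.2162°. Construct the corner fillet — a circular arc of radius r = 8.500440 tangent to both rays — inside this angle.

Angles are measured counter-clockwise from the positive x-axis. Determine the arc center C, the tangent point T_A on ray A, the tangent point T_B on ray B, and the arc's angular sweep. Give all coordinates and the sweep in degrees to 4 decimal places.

bisector direction at 258.1163° = (-0.205926,-0.978568)
center distance |VC| = r/sin(θ/2) = 8.500440/sin(67.1081°) = 9.227168
C = V + |VC|·bis = (-2.6892,-38.5757)
T_A = V + ((C−V)·d_A)·d_A = V + 3.5893·d_A = (-4.3123,-30.2316)
T_B = V + ((C−V)·d_B)·d_B = V + 3.5893·d_B = (2.1592,-31.5935)
sweep = 180° − θ = 45.7838°

center=(-2.6892,-38.5757) T_A=(-4.3123,-30.2316) T_B=(2.1592,-31.5935) sweep=45.7838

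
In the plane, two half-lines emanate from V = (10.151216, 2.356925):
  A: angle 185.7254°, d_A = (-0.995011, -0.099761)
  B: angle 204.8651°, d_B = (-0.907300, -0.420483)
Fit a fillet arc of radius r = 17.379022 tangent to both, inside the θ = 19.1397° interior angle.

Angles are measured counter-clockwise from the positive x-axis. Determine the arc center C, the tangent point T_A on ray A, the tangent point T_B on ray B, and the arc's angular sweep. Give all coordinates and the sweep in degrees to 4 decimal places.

center=(-90.6816,-25.2188) T_A=(-92.4154,-7.9265) T_B=(-83.3740,-40.9868) sweep=160.8603

bisector direction at 195.2953° = (-0.964579,-0.263793)
center distance |VC| = r/sin(θ/2) = 17.379022/sin(9.5699°) = 104.535549
C = V + |VC|·bis = (-90.6816,-25.2188)
T_A = V + ((C−V)·d_A)·d_A = V + 103.0808·d_A = (-92.4154,-7.9265)
T_B = V + ((C−V)·d_B)·d_B = V + 103.0808·d_B = (-83.3740,-40.9868)
sweep = 180° − θ = 160.8603°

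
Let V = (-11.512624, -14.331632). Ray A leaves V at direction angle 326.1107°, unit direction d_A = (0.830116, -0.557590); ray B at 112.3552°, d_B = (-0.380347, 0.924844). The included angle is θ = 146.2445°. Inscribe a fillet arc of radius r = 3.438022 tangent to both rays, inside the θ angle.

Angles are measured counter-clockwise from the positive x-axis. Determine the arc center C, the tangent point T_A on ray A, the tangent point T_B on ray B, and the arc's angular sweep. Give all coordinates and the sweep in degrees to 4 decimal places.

center=(-8.7297,-12.0593) T_A=(-10.6467,-14.9133) T_B=(-11.9094,-13.3669) sweep=33.7555

bisector direction at 39.2329° = (0.774581,0.632475)
center distance |VC| = r/sin(θ/2) = 3.438022/sin(73.1222°) = 3.592776
C = V + |VC|·bis = (-8.7297,-12.0593)
T_A = V + ((C−V)·d_A)·d_A = V + 1.0431·d_A = (-10.6467,-14.9133)
T_B = V + ((C−V)·d_B)·d_B = V + 1.0431·d_B = (-11.9094,-13.3669)
sweep = 180° − θ = 33.7555°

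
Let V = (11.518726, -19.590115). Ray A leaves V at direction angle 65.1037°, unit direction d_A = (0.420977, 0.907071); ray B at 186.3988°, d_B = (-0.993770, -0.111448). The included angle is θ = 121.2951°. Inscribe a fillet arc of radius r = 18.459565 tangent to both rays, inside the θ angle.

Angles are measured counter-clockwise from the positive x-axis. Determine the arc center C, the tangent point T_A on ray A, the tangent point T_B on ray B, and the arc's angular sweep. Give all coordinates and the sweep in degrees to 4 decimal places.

bisector direction at 125.7513° = (-0.584267,0.811561)
center distance |VC| = r/sin(θ/2) = 18.459565/sin(60.6476°) = 21.178433
C = V + |VC|·bis = (-0.8551,-2.4025)
T_A = V + ((C−V)·d_A)·d_A = V + 10.3813·d_A = (15.8890,-10.1736)
T_B = V + ((C−V)·d_B)·d_B = V + 10.3813·d_B = (1.2021,-20.7471)
sweep = 180° − θ = 58.7049°

center=(-0.8551,-2.4025) T_A=(15.8890,-10.1736) T_B=(1.2021,-20.7471) sweep=58.7049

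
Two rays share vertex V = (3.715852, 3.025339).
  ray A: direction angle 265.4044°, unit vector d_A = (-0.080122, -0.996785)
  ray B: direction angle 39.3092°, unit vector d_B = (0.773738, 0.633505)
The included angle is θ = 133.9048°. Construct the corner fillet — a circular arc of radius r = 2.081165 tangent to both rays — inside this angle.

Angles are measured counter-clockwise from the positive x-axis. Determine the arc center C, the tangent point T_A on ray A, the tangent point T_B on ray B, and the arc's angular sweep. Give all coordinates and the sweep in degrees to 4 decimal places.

center=(5.7194,1.9760) T_A=(3.6449,2.1427) T_B=(4.4010,3.5863) sweep=46.0952

bisector direction at 332.3568° = (0.885854,-0.463964)
center distance |VC| = r/sin(θ/2) = 2.081165/sin(66.9524°) = 2.261694
C = V + |VC|·bis = (5.7194,1.9760)
T_A = V + ((C−V)·d_A)·d_A = V + 0.8854·d_A = (3.6449,2.1427)
T_B = V + ((C−V)·d_B)·d_B = V + 0.8854·d_B = (4.4010,3.5863)
sweep = 180° − θ = 46.0952°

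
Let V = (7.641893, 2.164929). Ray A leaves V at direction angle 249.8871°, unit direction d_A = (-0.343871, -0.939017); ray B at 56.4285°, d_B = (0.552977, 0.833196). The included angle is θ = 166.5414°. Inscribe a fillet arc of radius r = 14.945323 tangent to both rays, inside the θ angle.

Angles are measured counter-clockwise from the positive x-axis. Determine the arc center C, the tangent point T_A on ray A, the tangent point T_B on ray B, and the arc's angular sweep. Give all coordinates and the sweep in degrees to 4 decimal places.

bisector direction at 333.1578° = (0.892253,-0.451535)
center distance |VC| = r/sin(θ/2) = 14.945323/sin(83.2707°) = 15.048998
C = V + |VC|·bis = (21.0694,-4.6302)
T_A = V + ((C−V)·d_A)·d_A = V + 1.7634·d_A = (7.0355,0.5090)
T_B = V + ((C−V)·d_B)·d_B = V + 1.7634·d_B = (8.6170,3.6342)
sweep = 180° − θ = 13.4586°

center=(21.0694,-4.6302) T_A=(7.0355,0.5090) T_B=(8.6170,3.6342) sweep=13.4586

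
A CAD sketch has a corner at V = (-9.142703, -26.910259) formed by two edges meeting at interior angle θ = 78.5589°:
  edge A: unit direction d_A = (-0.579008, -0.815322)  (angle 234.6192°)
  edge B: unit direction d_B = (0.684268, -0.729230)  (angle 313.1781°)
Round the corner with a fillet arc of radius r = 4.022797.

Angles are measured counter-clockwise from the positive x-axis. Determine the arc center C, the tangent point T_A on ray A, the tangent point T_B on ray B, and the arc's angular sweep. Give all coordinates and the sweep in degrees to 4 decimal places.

bisector direction at 273.8987° = (0.067992,-0.997686)
center distance |VC| = r/sin(θ/2) = 4.022797/sin(39.2794°) = 6.354093
C = V + |VC|·bis = (-8.7107,-33.2496)
T_A = V + ((C−V)·d_A)·d_A = V + 4.9185·d_A = (-11.9906,-30.9204)
T_B = V + ((C−V)·d_B)·d_B = V + 4.9185·d_B = (-5.7771,-30.4970)
sweep = 180° − θ = 101.4411°

center=(-8.7107,-33.2496) T_A=(-11.9906,-30.9204) T_B=(-5.7771,-30.4970) sweep=101.4411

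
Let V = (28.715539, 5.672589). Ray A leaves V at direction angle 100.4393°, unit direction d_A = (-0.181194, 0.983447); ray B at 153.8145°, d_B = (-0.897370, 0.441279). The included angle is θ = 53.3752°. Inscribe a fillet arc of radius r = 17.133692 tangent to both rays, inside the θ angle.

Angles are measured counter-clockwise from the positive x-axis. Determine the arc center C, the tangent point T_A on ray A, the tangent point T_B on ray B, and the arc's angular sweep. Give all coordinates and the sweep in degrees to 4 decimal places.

bisector direction at 127.1269° = (-0.603582,0.797301)
center distance |VC| = r/sin(θ/2) = 17.133692/sin(26.6876°) = 38.148995
C = V + |VC|·bis = (5.6895,36.0888)
T_A = V + ((C−V)·d_A)·d_A = V + 34.0849·d_A = (22.5396,39.1933)
T_B = V + ((C−V)·d_B)·d_B = V + 34.0849·d_B = (-1.8713,20.7135)
sweep = 180° − θ = 126.6248°

center=(5.6895,36.0888) T_A=(22.5396,39.1933) T_B=(-1.8713,20.7135) sweep=126.6248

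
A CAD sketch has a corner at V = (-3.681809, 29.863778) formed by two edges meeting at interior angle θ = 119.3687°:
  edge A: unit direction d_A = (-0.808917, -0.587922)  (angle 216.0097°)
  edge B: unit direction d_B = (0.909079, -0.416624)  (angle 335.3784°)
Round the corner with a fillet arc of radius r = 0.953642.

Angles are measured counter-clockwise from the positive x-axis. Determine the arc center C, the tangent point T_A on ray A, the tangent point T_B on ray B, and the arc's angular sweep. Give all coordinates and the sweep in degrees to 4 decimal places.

bisector direction at 275.6941° = (0.099216,-0.995066)
center distance |VC| = r/sin(θ/2) = 0.953642/sin(59.6844°) = 1.104701
C = V + |VC|·bis = (-3.5722,28.7645)
T_A = V + ((C−V)·d_A)·d_A = V + 0.5576·d_A = (-4.1329,29.5359)
T_B = V + ((C−V)·d_B)·d_B = V + 0.5576·d_B = (-3.1749,29.6315)
sweep = 180° − θ = 60.6313°

center=(-3.5722,28.7645) T_A=(-4.1329,29.5359) T_B=(-3.1749,29.6315) sweep=60.6313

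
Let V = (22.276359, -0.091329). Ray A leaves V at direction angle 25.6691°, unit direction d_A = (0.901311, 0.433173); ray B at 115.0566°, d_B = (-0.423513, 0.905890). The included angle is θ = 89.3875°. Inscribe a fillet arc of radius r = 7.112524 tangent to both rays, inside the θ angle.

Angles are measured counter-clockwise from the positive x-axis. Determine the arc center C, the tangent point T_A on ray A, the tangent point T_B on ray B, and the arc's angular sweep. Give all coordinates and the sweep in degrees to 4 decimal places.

center=(25.6749,9.4333) T_A=(28.7559,3.0227) T_B=(19.2317,6.4211) sweep=90.6125

bisector direction at 70.3628° = (0.336062,0.941840)
center distance |VC| = r/sin(θ/2) = 7.112524/sin(44.6938°) = 10.112826
C = V + |VC|·bis = (25.6749,9.4333)
T_A = V + ((C−V)·d_A)·d_A = V + 7.1890·d_A = (28.7559,3.0227)
T_B = V + ((C−V)·d_B)·d_B = V + 7.1890·d_B = (19.2317,6.4211)
sweep = 180° − θ = 90.6125°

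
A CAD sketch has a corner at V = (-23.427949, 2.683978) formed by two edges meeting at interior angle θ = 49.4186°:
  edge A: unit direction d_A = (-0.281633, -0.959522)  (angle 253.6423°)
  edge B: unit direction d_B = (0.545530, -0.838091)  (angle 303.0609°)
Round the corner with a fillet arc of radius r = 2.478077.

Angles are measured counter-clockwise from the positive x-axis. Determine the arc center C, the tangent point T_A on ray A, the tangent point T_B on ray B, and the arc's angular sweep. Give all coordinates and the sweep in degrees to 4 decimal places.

bisector direction at 278.3516° = (0.145247,-0.989395)
center distance |VC| = r/sin(θ/2) = 2.478077/sin(24.7093°) = 5.928208
C = V + |VC|·bis = (-22.5669,-3.1814)
T_A = V + ((C−V)·d_A)·d_A = V + 5.3854·d_A = (-24.9447,-2.4835)
T_B = V + ((C−V)·d_B)·d_B = V + 5.3854·d_B = (-20.4900,-1.8295)
sweep = 180° − θ = 130.5814°

center=(-22.5669,-3.1814) T_A=(-24.9447,-2.4835) T_B=(-20.4900,-1.8295) sweep=130.5814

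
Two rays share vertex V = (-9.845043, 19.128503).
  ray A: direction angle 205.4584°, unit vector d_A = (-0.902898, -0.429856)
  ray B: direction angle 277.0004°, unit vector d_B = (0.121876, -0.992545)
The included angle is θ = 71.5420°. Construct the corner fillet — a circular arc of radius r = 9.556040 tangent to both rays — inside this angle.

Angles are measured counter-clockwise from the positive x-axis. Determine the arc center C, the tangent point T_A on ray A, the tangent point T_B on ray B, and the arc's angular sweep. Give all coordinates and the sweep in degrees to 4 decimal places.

center=(-17.7133,4.7988) T_A=(-21.8210,13.4269) T_B=(-8.2285,5.9635) sweep=108.4580

bisector direction at 241.2294° = (-0.481304,-0.876554)
center distance |VC| = r/sin(θ/2) = 9.556040/sin(35.7710°) = 16.347768
C = V + |VC|·bis = (-17.7133,4.7988)
T_A = V + ((C−V)·d_A)·d_A = V + 13.2639·d_A = (-21.8210,13.4269)
T_B = V + ((C−V)·d_B)·d_B = V + 13.2639·d_B = (-8.2285,5.9635)
sweep = 180° − θ = 108.4580°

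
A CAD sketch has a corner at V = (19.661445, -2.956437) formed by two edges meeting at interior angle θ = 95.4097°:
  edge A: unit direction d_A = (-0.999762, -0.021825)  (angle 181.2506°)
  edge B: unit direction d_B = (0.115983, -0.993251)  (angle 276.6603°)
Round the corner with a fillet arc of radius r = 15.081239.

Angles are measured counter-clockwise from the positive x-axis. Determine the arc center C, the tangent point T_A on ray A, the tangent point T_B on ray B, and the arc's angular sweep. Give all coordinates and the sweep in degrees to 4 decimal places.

bisector direction at 228.9555° = (-0.656646,-0.754199)
center distance |VC| = r/sin(θ/2) = 15.081239/sin(47.7049°) = 20.388647
C = V + |VC|·bis = (6.2733,-18.3335)
T_A = V + ((C−V)·d_A)·d_A = V + 13.7205·d_A = (5.9442,-3.2559)
T_B = V + ((C−V)·d_B)·d_B = V + 13.7205·d_B = (21.2528,-16.5844)
sweep = 180° − θ = 84.5903°

center=(6.2733,-18.3335) T_A=(5.9442,-3.2559) T_B=(21.2528,-16.5844) sweep=84.5903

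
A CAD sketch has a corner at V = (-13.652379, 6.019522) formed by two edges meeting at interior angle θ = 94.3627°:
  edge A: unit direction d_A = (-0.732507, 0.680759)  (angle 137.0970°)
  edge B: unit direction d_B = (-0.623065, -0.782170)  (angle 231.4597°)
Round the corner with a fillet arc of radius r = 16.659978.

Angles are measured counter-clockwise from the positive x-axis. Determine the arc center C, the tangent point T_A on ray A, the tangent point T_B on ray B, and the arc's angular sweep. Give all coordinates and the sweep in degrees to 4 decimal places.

center=(-36.3018,4.3251) T_A=(-24.9604,16.5287) T_B=(-23.2709,-6.0551) sweep=85.6373

bisector direction at 184.2784° = (-0.997213,-0.074602)
center distance |VC| = r/sin(θ/2) = 16.659978/sin(47.1814°) = 22.712721
C = V + |VC|·bis = (-36.3018,4.3251)
T_A = V + ((C−V)·d_A)·d_A = V + 15.4374·d_A = (-24.9604,16.5287)
T_B = V + ((C−V)·d_B)·d_B = V + 15.4374·d_B = (-23.2709,-6.0551)
sweep = 180° − θ = 85.6373°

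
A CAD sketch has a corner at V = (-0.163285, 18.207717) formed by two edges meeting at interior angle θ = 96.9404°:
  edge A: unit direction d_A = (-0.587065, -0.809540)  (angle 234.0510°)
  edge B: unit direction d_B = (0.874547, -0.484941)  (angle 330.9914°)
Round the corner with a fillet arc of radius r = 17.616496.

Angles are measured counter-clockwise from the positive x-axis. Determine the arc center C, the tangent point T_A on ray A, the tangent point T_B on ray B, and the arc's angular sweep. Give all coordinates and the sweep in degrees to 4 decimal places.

center=(4.9385,-4.7648) T_A=(-9.3227,5.5772) T_B=(13.4815,10.6416) sweep=83.0596

bisector direction at 282.5212° = (0.216801,-0.976216)
center distance |VC| = r/sin(θ/2) = 17.616496/sin(48.4702°) = 23.532244
C = V + |VC|·bis = (4.9385,-4.7648)
T_A = V + ((C−V)·d_A)·d_A = V + 15.6021·d_A = (-9.3227,5.5772)
T_B = V + ((C−V)·d_B)·d_B = V + 15.6021·d_B = (13.4815,10.6416)
sweep = 180° − θ = 83.0596°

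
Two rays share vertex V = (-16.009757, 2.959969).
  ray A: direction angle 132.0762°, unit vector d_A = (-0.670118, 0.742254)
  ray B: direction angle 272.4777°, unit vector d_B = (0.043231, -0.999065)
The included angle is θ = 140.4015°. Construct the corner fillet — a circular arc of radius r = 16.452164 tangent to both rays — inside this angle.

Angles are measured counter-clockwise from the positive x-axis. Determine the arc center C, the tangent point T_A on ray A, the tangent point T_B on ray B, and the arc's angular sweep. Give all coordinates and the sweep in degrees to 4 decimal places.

bisector direction at 202.2769° = (-0.925362,-0.379084)
center distance |VC| = r/sin(θ/2) = 16.452164/sin(70.2007°) = 17.485836
C = V + |VC|·bis = (-32.1905,-3.6686)
T_A = V + ((C−V)·d_A)·d_A = V + 5.9229·d_A = (-19.9788,7.3563)
T_B = V + ((C−V)·d_B)·d_B = V + 5.9229·d_B = (-15.7537,-2.9574)
sweep = 180° − θ = 39.5985°

center=(-32.1905,-3.6686) T_A=(-19.9788,7.3563) T_B=(-15.7537,-2.9574) sweep=39.5985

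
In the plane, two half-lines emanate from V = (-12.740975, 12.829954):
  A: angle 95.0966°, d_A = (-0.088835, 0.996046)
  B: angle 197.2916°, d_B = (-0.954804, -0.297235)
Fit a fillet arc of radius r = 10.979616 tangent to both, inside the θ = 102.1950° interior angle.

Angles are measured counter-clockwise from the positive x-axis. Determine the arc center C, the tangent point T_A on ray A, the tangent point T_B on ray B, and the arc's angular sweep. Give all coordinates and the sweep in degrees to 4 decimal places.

bisector direction at 146.1941° = (-0.830927,0.556381)
center distance |VC| = r/sin(θ/2) = 10.979616/sin(51.0975°) = 14.108704
C = V + |VC|·bis = (-24.4643,20.6798)
T_A = V + ((C−V)·d_A)·d_A = V + 8.8602·d_A = (-13.5281,21.6551)
T_B = V + ((C−V)·d_B)·d_B = V + 8.8602·d_B = (-21.2008,10.1964)
sweep = 180° − θ = 77.8050°

center=(-24.4643,20.6798) T_A=(-13.5281,21.6551) T_B=(-21.2008,10.1964) sweep=77.8050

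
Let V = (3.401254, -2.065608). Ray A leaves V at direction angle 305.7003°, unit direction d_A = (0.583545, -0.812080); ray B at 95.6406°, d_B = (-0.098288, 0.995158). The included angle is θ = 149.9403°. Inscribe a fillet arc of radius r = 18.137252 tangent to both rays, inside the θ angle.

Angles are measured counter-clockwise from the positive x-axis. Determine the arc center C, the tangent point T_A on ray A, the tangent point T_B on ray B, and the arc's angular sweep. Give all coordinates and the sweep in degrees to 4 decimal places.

center=(20.9720,4.5635) T_A=(6.2431,-6.0204) T_B=(2.9226,2.7808) sweep=30.0597

bisector direction at 20.6705° = (0.935626,0.352992)
center distance |VC| = r/sin(θ/2) = 18.137252/sin(74.9702°) = 18.779689
C = V + |VC|·bis = (20.9720,4.5635)
T_A = V + ((C−V)·d_A)·d_A = V + 4.8700·d_A = (6.2431,-6.0204)
T_B = V + ((C−V)·d_B)·d_B = V + 4.8700·d_B = (2.9226,2.7808)
sweep = 180° − θ = 30.0597°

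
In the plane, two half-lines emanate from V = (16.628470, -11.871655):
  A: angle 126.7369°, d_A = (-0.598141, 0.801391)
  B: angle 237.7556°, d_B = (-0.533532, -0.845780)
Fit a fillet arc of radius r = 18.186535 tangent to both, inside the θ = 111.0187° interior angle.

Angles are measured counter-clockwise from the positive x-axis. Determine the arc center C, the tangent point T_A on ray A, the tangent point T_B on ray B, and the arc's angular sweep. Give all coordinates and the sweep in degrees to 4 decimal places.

bisector direction at 182.2463° = (-0.999232,-0.039194)
center distance |VC| = r/sin(θ/2) = 18.186535/sin(55.5093°) = 22.065184
C = V + |VC|·bis = (-5.4198,-12.7365)
T_A = V + ((C−V)·d_A)·d_A = V + 12.4949·d_A = (9.1548,-1.8584)
T_B = V + ((C−V)·d_B)·d_B = V + 12.4949·d_B = (9.9620,-22.4396)
sweep = 180° − θ = 68.9813°

center=(-5.4198,-12.7365) T_A=(9.1548,-1.8584) T_B=(9.9620,-22.4396) sweep=68.9813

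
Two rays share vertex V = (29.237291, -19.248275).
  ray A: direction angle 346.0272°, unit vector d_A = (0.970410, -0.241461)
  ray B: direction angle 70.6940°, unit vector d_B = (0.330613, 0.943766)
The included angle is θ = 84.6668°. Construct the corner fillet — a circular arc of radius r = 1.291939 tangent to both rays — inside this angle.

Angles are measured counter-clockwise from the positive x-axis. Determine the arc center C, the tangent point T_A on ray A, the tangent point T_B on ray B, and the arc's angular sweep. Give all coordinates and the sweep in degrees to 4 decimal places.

bisector direction at 28.3606° = (0.879975,0.475019)
center distance |VC| = r/sin(θ/2) = 1.291939/sin(42.3334°) = 1.918407
C = V + |VC|·bis = (30.9254,-18.3370)
T_A = V + ((C−V)·d_A)·d_A = V + 1.4182·d_A = (30.6135,-19.5907)
T_B = V + ((C−V)·d_B)·d_B = V + 1.4182·d_B = (29.7062,-17.9099)
sweep = 180° − θ = 95.3332°

center=(30.9254,-18.3370) T_A=(30.6135,-19.5907) T_B=(29.7062,-17.9099) sweep=95.3332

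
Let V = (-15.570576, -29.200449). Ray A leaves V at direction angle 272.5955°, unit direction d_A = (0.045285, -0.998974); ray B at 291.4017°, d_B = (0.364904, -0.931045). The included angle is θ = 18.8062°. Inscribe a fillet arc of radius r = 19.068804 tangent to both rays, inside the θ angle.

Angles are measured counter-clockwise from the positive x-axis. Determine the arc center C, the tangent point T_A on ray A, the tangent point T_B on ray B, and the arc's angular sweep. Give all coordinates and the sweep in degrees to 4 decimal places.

center=(8.6930,-143.3654) T_A=(-10.3562,-144.2290) T_B=(26.4469,-136.4072) sweep=161.1938

bisector direction at 281.9986° = (0.207888,-0.978153)
center distance |VC| = r/sin(θ/2) = 19.068804/sin(9.4031°) = 116.714904
C = V + |VC|·bis = (8.6930,-143.3654)
T_A = V + ((C−V)·d_A)·d_A = V + 115.1466·d_A = (-10.3562,-144.2290)
T_B = V + ((C−V)·d_B)·d_B = V + 115.1466·d_B = (26.4469,-136.4072)
sweep = 180° − θ = 161.1938°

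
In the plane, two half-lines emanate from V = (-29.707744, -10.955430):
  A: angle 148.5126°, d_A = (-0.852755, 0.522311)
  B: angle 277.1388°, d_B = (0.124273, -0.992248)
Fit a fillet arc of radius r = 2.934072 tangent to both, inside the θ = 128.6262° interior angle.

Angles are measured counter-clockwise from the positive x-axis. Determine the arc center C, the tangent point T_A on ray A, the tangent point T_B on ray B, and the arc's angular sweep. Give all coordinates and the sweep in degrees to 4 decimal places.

bisector direction at 212.8257° = (-0.840324,-0.542085)
center distance |VC| = r/sin(θ/2) = 2.934072/sin(64.3131°) = 3.255825
C = V + |VC|·bis = (-32.4437,-12.7204)
T_A = V + ((C−V)·d_A)·d_A = V + 1.4112·d_A = (-30.9112,-10.2183)
T_B = V + ((C−V)·d_B)·d_B = V + 1.4112·d_B = (-29.5324,-12.3557)
sweep = 180° − θ = 51.3738°

center=(-32.4437,-12.7204) T_A=(-30.9112,-10.2183) T_B=(-29.5324,-12.3557) sweep=51.3738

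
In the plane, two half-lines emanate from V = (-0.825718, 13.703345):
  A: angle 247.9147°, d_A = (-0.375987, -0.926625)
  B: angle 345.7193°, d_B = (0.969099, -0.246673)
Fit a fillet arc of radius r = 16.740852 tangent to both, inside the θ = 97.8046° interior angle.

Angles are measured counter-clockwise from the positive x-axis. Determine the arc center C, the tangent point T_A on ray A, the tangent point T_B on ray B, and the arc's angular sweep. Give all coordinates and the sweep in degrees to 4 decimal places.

bisector direction at 296.8170° = (0.451142,-0.892452)
center distance |VC| = r/sin(θ/2) = 16.740852/sin(48.9023°) = 22.214808
C = V + |VC|·bis = (9.1963,-6.1223)
T_A = V + ((C−V)·d_A)·d_A = V + 14.6028·d_A = (-6.3162,0.1720)
T_B = V + ((C−V)·d_B)·d_B = V + 14.6028·d_B = (13.3258,10.1012)
sweep = 180° − θ = 82.1954°

center=(9.1963,-6.1223) T_A=(-6.3162,0.1720) T_B=(13.3258,10.1012) sweep=82.1954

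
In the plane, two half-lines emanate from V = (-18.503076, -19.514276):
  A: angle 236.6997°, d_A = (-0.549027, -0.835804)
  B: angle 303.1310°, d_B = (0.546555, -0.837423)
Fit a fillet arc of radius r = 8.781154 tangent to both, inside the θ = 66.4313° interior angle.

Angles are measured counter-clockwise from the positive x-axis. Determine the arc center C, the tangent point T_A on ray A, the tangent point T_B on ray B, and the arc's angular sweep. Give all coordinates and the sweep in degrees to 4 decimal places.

center=(-18.5268,-35.5444) T_A=(-25.8661,-30.7233) T_B=(-11.1732,-30.7450) sweep=113.5687

bisector direction at 269.9153° = (-0.001477,-0.999999)
center distance |VC| = r/sin(θ/2) = 8.781154/sin(33.2156°) = 16.030095
C = V + |VC|·bis = (-18.5268,-35.5444)
T_A = V + ((C−V)·d_A)·d_A = V + 13.4110·d_A = (-25.8661,-30.7233)
T_B = V + ((C−V)·d_B)·d_B = V + 13.4110·d_B = (-11.1732,-30.7450)
sweep = 180° − θ = 113.5687°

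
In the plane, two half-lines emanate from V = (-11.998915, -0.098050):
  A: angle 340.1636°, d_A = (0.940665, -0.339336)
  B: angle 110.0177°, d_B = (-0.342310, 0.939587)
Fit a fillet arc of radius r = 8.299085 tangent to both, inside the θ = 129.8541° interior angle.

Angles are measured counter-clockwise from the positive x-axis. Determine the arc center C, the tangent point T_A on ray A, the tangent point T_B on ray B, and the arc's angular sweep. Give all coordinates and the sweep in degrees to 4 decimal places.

center=(-5.5303,6.3910) T_A=(-8.3465,-1.4156) T_B=(-13.3280,3.5502) sweep=50.1459

bisector direction at 45.0906° = (0.705987,0.708225)
center distance |VC| = r/sin(θ/2) = 8.299085/sin(64.9270°) = 9.162474
C = V + |VC|·bis = (-5.5303,6.3910)
T_A = V + ((C−V)·d_A)·d_A = V + 3.8828·d_A = (-8.3465,-1.4156)
T_B = V + ((C−V)·d_B)·d_B = V + 3.8828·d_B = (-13.3280,3.5502)
sweep = 180° − θ = 50.1459°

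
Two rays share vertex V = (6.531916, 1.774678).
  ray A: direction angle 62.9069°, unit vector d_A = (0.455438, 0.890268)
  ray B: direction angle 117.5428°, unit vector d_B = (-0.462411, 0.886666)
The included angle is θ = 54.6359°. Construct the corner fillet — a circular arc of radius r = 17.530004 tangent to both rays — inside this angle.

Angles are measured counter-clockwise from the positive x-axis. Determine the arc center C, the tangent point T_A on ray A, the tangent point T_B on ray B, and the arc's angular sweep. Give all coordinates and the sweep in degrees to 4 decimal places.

center=(6.3820,39.9721) T_A=(21.9884,31.9883) T_B=(-9.1612,31.8660) sweep=125.3641

bisector direction at 90.2249° = (-0.003924,0.999992)
center distance |VC| = r/sin(θ/2) = 17.530004/sin(27.3179°) = 38.197728
C = V + |VC|·bis = (6.3820,39.9721)
T_A = V + ((C−V)·d_A)·d_A = V + 33.9377·d_A = (21.9884,31.9883)
T_B = V + ((C−V)·d_B)·d_B = V + 33.9377·d_B = (-9.1612,31.8660)
sweep = 180° − θ = 125.3641°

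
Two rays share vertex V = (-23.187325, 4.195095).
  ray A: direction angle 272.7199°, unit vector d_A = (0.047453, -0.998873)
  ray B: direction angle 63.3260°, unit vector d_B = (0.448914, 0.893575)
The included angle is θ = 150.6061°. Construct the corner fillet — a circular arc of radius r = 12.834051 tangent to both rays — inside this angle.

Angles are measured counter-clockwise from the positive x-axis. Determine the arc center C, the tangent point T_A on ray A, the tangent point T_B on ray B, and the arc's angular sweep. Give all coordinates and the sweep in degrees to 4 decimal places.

center=(-10.2080,1.4417) T_A=(-23.0276,0.8327) T_B=(-21.6762,7.2031) sweep=29.3939

bisector direction at 348.0229° = (0.978231,-0.207520)
center distance |VC| = r/sin(θ/2) = 12.834051/sin(75.3030°) = 13.268169
C = V + |VC|·bis = (-10.2080,1.4417)
T_A = V + ((C−V)·d_A)·d_A = V + 3.3662·d_A = (-23.0276,0.8327)
T_B = V + ((C−V)·d_B)·d_B = V + 3.3662·d_B = (-21.6762,7.2031)
sweep = 180° − θ = 29.3939°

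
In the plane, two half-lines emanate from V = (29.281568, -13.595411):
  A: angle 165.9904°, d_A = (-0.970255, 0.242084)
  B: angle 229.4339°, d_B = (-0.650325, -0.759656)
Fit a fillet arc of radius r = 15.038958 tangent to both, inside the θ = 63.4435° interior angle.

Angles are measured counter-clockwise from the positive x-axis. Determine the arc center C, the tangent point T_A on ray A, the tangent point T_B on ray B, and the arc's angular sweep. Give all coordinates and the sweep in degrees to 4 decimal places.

center=(2.0351,-22.2972) T_A=(5.6758,-7.7056) T_B=(13.4595,-32.0775) sweep=116.5565

bisector direction at 197.7122° = (-0.952597,-0.304235)
center distance |VC| = r/sin(θ/2) = 15.038958/sin(31.7218°) = 28.602345
C = V + |VC|·bis = (2.0351,-22.2972)
T_A = V + ((C−V)·d_A)·d_A = V + 24.3295·d_A = (5.6758,-7.7056)
T_B = V + ((C−V)·d_B)·d_B = V + 24.3295·d_B = (13.4595,-32.0775)
sweep = 180° − θ = 116.5565°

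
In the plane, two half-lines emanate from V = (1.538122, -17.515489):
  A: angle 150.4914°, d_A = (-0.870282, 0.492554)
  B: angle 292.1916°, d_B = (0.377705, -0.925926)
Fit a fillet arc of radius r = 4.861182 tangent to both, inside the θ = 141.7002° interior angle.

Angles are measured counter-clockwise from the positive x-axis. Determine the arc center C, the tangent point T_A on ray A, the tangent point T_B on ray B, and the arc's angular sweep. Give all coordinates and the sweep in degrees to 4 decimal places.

center=(-2.3254,-20.9146) T_A=(0.0690,-16.6840) T_B=(2.1757,-19.0785) sweep=38.2998

bisector direction at 221.3415° = (-0.750786,-0.660546)
center distance |VC| = r/sin(θ/2) = 4.861182/sin(70.8501°) = 5.145940
C = V + |VC|·bis = (-2.3254,-20.9146)
T_A = V + ((C−V)·d_A)·d_A = V + 1.6881·d_A = (0.0690,-16.6840)
T_B = V + ((C−V)·d_B)·d_B = V + 1.6881·d_B = (2.1757,-19.0785)
sweep = 180° − θ = 38.2998°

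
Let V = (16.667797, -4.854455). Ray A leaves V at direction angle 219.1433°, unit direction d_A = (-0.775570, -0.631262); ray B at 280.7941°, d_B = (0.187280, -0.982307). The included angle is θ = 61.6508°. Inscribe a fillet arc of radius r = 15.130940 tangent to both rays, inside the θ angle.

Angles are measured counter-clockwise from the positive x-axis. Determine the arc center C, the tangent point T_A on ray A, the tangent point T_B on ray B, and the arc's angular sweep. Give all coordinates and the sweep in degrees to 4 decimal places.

bisector direction at 249.9687° = (-0.342533,-0.939506)
center distance |VC| = r/sin(θ/2) = 15.130940/sin(30.8254°) = 29.528187
C = V + |VC|·bis = (6.5534,-32.5964)
T_A = V + ((C−V)·d_A)·d_A = V + 25.3568·d_A = (-2.9982,-20.8613)
T_B = V + ((C−V)·d_B)·d_B = V + 25.3568·d_B = (21.4166,-29.7626)
sweep = 180° − θ = 118.3492°

center=(6.5534,-32.5964) T_A=(-2.9982,-20.8613) T_B=(21.4166,-29.7626) sweep=118.3492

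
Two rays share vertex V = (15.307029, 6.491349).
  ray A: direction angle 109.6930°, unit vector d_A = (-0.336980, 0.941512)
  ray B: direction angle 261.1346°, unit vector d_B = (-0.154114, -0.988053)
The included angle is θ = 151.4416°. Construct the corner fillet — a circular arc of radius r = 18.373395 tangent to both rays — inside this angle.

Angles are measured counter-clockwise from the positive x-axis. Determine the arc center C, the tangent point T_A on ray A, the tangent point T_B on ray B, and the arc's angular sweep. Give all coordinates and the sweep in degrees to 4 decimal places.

bisector direction at 185.4138° = (-0.995539,-0.094348)
center distance |VC| = r/sin(θ/2) = 18.373395/sin(75.7208°) = 18.959131
C = V + |VC|·bis = (-3.5675,4.7026)
T_A = V + ((C−V)·d_A)·d_A = V + 4.6762·d_A = (13.7312,10.8941)
T_B = V + ((C−V)·d_B)·d_B = V + 4.6762·d_B = (14.5864,1.8710)
sweep = 180° − θ = 28.5584°

center=(-3.5675,4.7026) T_A=(13.7312,10.8941) T_B=(14.5864,1.8710) sweep=28.5584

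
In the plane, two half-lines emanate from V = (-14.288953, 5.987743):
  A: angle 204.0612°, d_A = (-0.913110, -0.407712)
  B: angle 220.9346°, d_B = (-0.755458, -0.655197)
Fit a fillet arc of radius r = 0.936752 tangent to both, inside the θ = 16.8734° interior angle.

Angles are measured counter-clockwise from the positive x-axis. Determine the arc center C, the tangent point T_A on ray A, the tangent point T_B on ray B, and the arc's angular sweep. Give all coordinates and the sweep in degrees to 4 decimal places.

bisector direction at 212.4979° = (-0.843411,-0.537269)
center distance |VC| = r/sin(θ/2) = 0.936752/sin(8.4367°) = 6.384769
C = V + |VC|·bis = (-19.6739,2.5574)
T_A = V + ((C−V)·d_A)·d_A = V + 6.3157·d_A = (-20.0559,3.4128)
T_B = V + ((C−V)·d_B)·d_B = V + 6.3157·d_B = (-19.0602,1.8497)
sweep = 180° − θ = 163.1266°

center=(-19.6739,2.5574) T_A=(-20.0559,3.4128) T_B=(-19.0602,1.8497) sweep=163.1266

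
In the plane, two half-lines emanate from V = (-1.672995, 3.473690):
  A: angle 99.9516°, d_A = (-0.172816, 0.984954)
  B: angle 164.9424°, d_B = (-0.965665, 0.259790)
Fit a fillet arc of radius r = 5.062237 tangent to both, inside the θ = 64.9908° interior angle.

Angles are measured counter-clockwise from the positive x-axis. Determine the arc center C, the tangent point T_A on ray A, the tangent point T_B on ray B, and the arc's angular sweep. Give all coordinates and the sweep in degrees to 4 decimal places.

center=(-8.0325,10.4268) T_A=(-3.0465,11.3016) T_B=(-9.3476,5.5384) sweep=115.0092

bisector direction at 132.4470° = (-0.674908,0.737902)
center distance |VC| = r/sin(θ/2) = 5.062237/sin(32.4954°) = 9.422815
C = V + |VC|·bis = (-8.0325,10.4268)
T_A = V + ((C−V)·d_A)·d_A = V + 7.9475·d_A = (-3.0465,11.3016)
T_B = V + ((C−V)·d_B)·d_B = V + 7.9475·d_B = (-9.3476,5.5384)
sweep = 180° − θ = 115.0092°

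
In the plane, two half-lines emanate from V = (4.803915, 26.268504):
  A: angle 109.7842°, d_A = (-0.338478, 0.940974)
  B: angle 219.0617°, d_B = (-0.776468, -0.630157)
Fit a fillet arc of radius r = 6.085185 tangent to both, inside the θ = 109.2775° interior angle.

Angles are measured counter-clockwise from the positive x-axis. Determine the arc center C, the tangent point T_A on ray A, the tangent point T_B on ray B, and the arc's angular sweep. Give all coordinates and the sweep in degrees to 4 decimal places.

center=(-2.3837,28.2722) T_A=(3.3423,30.3319) T_B=(1.4509,23.5473) sweep=70.7225

bisector direction at 164.4230° = (-0.963270,0.268534)
center distance |VC| = r/sin(θ/2) = 6.085185/sin(54.6388°) = 7.461729
C = V + |VC|·bis = (-2.3837,28.2722)
T_A = V + ((C−V)·d_A)·d_A = V + 4.3183·d_A = (3.3423,30.3319)
T_B = V + ((C−V)·d_B)·d_B = V + 4.3183·d_B = (1.4509,23.5473)
sweep = 180° − θ = 70.7225°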